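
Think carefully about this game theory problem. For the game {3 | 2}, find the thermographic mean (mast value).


Game = {3 | 2}, a switch {a | b} with numbers a > b.
Its thermograph has left wall a - t and right wall b + t, which meet at t = (a - b)/2, where both equal (a + b)/2. So the mast (mean value) is at (a + b)/2.
Mean = (3 + (2))/2 = 5/2 = 5/2

5/2


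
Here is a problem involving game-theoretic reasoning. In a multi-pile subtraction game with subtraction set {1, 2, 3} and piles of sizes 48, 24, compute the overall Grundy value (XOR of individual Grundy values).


Subtraction set: {1, 2, 3}
For this subtraction set, G(n) = n mod 4 (period = max + 1 = 4).
Pile 1 (size 48): G(48) = 48 mod 4 = 0
Pile 2 (size 24): G(24) = 24 mod 4 = 0
Total Grundy value = XOR of all: 0 XOR 0 = 0

0


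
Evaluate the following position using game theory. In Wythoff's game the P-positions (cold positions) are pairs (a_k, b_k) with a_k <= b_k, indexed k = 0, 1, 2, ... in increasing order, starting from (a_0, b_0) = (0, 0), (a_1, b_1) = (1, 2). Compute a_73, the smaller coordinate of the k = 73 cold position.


By Wythoff's theorem, a_k = floor(k * phi) and b_k = floor(k * phi^2) = a_k + k, where phi = (1 + sqrt(5))/2 is the golden ratio.
phi = (1 + sqrt(5))/2 = 1.618034
k = 73
k * phi = 73 * 1.618034 = 118.116481
a_73 = floor(k * phi) = 118

118


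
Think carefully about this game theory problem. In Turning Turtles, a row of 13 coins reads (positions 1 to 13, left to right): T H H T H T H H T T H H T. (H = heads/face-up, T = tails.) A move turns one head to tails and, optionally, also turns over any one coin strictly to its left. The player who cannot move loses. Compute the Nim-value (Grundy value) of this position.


Coins: T H H T H T H H T T H H T
Key fact: a single head at position k behaves exactly like a Nim heap of size k (turning it to T and optionally flipping a coin at j < k corresponds to moving the heap from k to j, or to 0), and heads combine as a disjunctive sum (two heads at the same place would cancel, matching j XOR j = 0). So the Nim-value is the XOR of the 1-indexed positions of the heads.
Face-up positions (1-indexed): [2, 3, 5, 7, 8, 11, 12]
XOR 0 with 2: 0 XOR 2 = 2
XOR 2 with 3: 2 XOR 3 = 1
XOR 1 with 5: 1 XOR 5 = 4
XOR 4 with 7: 4 XOR 7 = 3
XOR 3 with 8: 3 XOR 8 = 11
XOR 11 with 11: 11 XOR 11 = 0
XOR 0 with 12: 0 XOR 12 = 12
Nim-value = 12

12


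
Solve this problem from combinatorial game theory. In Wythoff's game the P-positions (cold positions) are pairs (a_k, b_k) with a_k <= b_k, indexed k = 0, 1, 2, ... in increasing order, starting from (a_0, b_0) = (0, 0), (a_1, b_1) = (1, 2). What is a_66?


By Wythoff's theorem, a_k = floor(k * phi) and b_k = floor(k * phi^2) = a_k + k, where phi = (1 + sqrt(5))/2 is the golden ratio.
phi = (1 + sqrt(5))/2 = 1.618034
k = 66
k * phi = 66 * 1.618034 = 106.790243
a_66 = floor(k * phi) = 106

106


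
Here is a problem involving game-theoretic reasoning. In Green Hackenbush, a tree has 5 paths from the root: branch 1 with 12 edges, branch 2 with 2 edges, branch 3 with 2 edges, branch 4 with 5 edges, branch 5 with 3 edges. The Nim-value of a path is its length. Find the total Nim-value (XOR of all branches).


The tree has 5 branches from the ground vertex.
In Green Hackenbush, the Nim-value of a simple path of length k is k.
Branch 1: length 12, Nim-value = 12
Branch 2: length 2, Nim-value = 2
Branch 3: length 2, Nim-value = 2
Branch 4: length 5, Nim-value = 5
Branch 5: length 3, Nim-value = 3
Total Nim-value = XOR of all branch values:
0 XOR 12 = 12
12 XOR 2 = 14
14 XOR 2 = 12
12 XOR 5 = 9
9 XOR 3 = 10
Nim-value of the tree = 10

10


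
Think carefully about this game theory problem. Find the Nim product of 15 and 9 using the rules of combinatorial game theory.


Nim multiplication is bilinear over XOR: (u XOR v) * w = (u*w) XOR (v*w).
So we split each operand into its bit components and XOR the pairwise Nim products.
15 = 1 + 2 + 4 + 8 (as XOR of powers of 2).
9 = 1 + 8 (as XOR of powers of 2).
Using the standard Nim-product table on single bits:
  2*2 = 3,   2*4 = 8,   2*8 = 12,
  4*4 = 6,   4*8 = 11,  8*8 = 13,
and  1*x = x (identity), k*l = l*k (commutative).
Pairwise Nim products:
  1 * 1 = 1
  1 * 8 = 8
  2 * 1 = 2
  2 * 8 = 12
  4 * 1 = 4
  4 * 8 = 11
  8 * 1 = 8
  8 * 8 = 13
XOR them: 1 XOR 8 XOR 2 XOR 12 XOR 4 XOR 11 XOR 8 XOR 13 = 13.
Result: 15 * 9 = 13 (in Nim).

13


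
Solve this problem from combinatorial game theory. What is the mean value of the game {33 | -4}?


Game = {33 | -4}, a switch {a | b} with numbers a > b.
Its thermograph has left wall a - t and right wall b + t, which meet at t = (a - b)/2, where both equal (a + b)/2. So the mast (mean value) is at (a + b)/2.
Mean = (33 + (-4))/2 = 29/2 = 29/2

29/2


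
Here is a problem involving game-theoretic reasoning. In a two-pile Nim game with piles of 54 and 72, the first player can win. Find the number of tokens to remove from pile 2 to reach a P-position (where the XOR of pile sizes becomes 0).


Piles: 54 and 72
Current XOR: 54 XOR 72 = 126 (non-zero, so this is an N-position).
To make the XOR zero, we need to find a move that balances the piles.
For pile 2 (size 72): target = 72 XOR 126 = 54
We reduce pile 2 from 72 to 54.
Tokens removed: 72 - 54 = 18
Verification: 54 XOR 54 = 0

18


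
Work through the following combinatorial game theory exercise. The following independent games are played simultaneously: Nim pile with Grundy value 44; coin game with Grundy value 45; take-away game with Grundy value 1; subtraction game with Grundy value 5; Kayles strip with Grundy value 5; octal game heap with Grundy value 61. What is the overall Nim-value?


By the Sprague-Grundy theorem, the Grundy value of a sum of games is the XOR of individual Grundy values.
Nim pile: Grundy value = 44. Running XOR: 0 XOR 44 = 44
coin game: Grundy value = 45. Running XOR: 44 XOR 45 = 1
take-away game: Grundy value = 1. Running XOR: 1 XOR 1 = 0
subtraction game: Grundy value = 5. Running XOR: 0 XOR 5 = 5
Kayles strip: Grundy value = 5. Running XOR: 5 XOR 5 = 0
octal game heap: Grundy value = 61. Running XOR: 0 XOR 61 = 61
The combined Grundy value is 61.

61


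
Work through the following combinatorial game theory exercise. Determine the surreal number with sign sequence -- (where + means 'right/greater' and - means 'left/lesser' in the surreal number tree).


Sign expansion: --
Rule: track bounds (lo, hi), initially (-inf, +inf). On '+', the current value becomes lo and we move to the simplest number in (value, hi): value + 1 if hi = +inf, otherwise the midpoint (value + hi)/2. On '-', the current value becomes hi and we move to value - 1 if lo = -inf, otherwise the midpoint (lo + value)/2.
Start at 0.
Step 1: sign = -, move left. Bounds: (-inf, 0). Value = -1
Step 2: sign = -, move left. Bounds: (-inf, -1). Value = -2
The surreal number with sign expansion -- is -2.

-2


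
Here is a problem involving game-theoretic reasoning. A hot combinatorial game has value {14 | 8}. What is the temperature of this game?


The game is {14 | 8}, a switch {a | b} with numbers a > b.
Cooling {a | b} by t gives {a - t | b + t}, which stops being hot when a - t = b + t, i.e. at t = (a - b)/2. So the temperature of a switch is (a - b)/2.
Temperature = (Left option - Right option) / 2
= (14 - (8)) / 2
= 6 / 2
= 3

3


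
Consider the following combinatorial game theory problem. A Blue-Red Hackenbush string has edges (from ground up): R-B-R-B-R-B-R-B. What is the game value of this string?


Edges (from ground): R-B-R-B-R-B-R-B
By Berlekamp's sign-expansion rule, a Blue-Red Hackenbush stalk has the value of the surreal number whose sign sequence is the edge sequence with B -> + and R -> -.
Sign sequence: -+-+-+-+
Trace the sign expansion in the surreal number tree, starting from 0:
Edge 1: R (sign -) -> bounds (-inf, 0), value = -1
Edge 2: B (sign +) -> bounds (-1, 0), value = -1/2
Edge 3: R (sign -) -> bounds (-1, -1/2), value = -3/4
Edge 4: B (sign +) -> bounds (-3/4, -1/2), value = -5/8
Edge 5: R (sign -) -> bounds (-3/4, -5/8), value = -11/16
Edge 6: B (sign +) -> bounds (-11/16, -5/8), value = -21/32
Edge 7: R (sign -) -> bounds (-11/16, -21/32), value = -43/64
Edge 8: B (sign +) -> bounds (-43/64, -21/32), value = -85/128
Game value = -85/128

-85/128


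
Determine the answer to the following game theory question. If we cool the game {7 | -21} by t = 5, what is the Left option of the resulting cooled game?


Original game: {7 | -21} (a switch {a | b} with a > b).
Cooling by t (for t below the temperature (a - b)/2 = 14) taxes each move by t: {a | b} cooled by t is {a - t | b + t}.
Cooling amount: t = 5
Cooled Left option: 7 - 5 = 2
Cooled Right option: -21 + 5 = -16
Cooled game: {2 | -16}
Left option = 2

2


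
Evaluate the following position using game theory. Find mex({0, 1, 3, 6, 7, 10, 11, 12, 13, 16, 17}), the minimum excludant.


Set = {0, 1, 3, 6, 7, 10, 11, 12, 13, 16, 17}
0 is in the set.
1 is in the set.
2 is NOT in the set. This is the mex.
mex = 2

2


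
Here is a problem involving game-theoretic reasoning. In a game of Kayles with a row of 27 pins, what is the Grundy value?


Kayles: a move removes 1 or 2 adjacent pins from a contiguous row.
Removing pins from a row of k leaves two independent rows (a, b) with a + b = k - 1 (one pin) or a + b = k - 2 (two pins); an end removal gives a = 0.
By Sprague-Grundy, G(k) = mex{ G(a) XOR G(b) } over all these splits. G(0) = 0.
G(1): splits (0,0):0^0=0 -> mex({0}) = 1
G(2): splits (0,1):0^1=1 (0,0):0^0=0 -> mex({0, 1}) = 2
G(3): splits (0,2):0^2=2 (1,1):1^1=0 (0,1):0^1=1 -> mex({0, 1, 2}) = 3
G(4): splits (0,3):0^3=3 (1,2):1^2=3 (0,2):0^2=2 (1,1):1^1=0 -> mex({0, 2, 3}) = 1
G(5): splits (0,4):0^1=1 (1,3):1^3=2 (2,2):2^2=0 (0,3):0^3=3 (1,2):1^2=3 -> mex({0, 1, 2, 3}) = 4
G(6) = mex({0, 1, 2, 4}) = 3
G(7) = mex({0, 1, 3, 4, 5}) = 2
G(8) = mex({0, 2, 3, 5, 6}) = 1
G(9) = mex({0, 1, 2, 3, 6, 7}) = 4
G(10) = mex({0, 1, 3, 4, 5, 7}) = 2
G(11) = mex({0, 1, 2, 3, 4, 5}) = 6
G(12) = mex({0, 1, 2, 3, 5, 6, 7}) = 4
G(13) = mex({0, 2, 3, 4, 6, 7}) = 1
G(14) = mex({0, 1, 4, 5, 6, 7}) = 2
G(15) = mex({0, 1, 2, 3, 4, 5, 6}) = 7
G(16) = mex({0, 2, 3, 5, 6, 7}) = 1
G(17) = mex({0, 1, 2, 3, 5, 6, 7}) = 4
G(18) = mex({0, 1, 2, 4, 5, 6}) = 3
G(19) = mex({0, 1, 3, 4, 5, 7}) = 2
G(20) = mex({0, 2, 3, 4, 5, 6, 7}) = 1
G(21) = mex({0, 1, 2, 3, 5, 6, 7}) = 4
G(22) = mex({0, 1, 2, 3, 4, 5, 7}) = 6
G(23) = mex({0, 1, 2, 3, 4, 5, 6}) = 7
G(24) = mex({0, 1, 2, 3, 5, 6, 7}) = 4
G(25) = mex({0, 2, 3, 4, 6, 7}) = 1
G(26) = mex({0, 1, 3, 4, 5, 6, 7}) = 2
G(27) = mex({0, 1, 2, 3, 4, 5, 6, 7}) = 8
Therefore G(27) = 8.

8


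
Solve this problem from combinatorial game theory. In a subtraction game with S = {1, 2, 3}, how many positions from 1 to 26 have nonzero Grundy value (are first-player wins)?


Subtraction set S = {1, 2, 3}, so G(n) = n mod 4.
G(n) = 0 when n is a multiple of 4.
Multiples of 4 in [1, 26]: 6
N-positions (nonzero Grundy) = 26 - 6 = 20

20


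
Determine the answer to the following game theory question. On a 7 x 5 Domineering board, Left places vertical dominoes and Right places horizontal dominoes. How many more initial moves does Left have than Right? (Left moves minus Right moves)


Board is 7 x 5 (rows x cols).
Left (vertical) placements: (rows-1) * cols = 6 * 5 = 30
Right (horizontal) placements: rows * (cols-1) = 7 * 4 = 28
Advantage = Left - Right = 30 - 28 = 2

2


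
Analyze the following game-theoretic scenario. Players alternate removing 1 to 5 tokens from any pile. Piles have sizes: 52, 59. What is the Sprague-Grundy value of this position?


Subtraction set: {1, 2, 3, 4, 5}
For this subtraction set, G(n) = n mod 6 (period = max + 1 = 6).
Pile 1 (size 52): G(52) = 52 mod 6 = 4
Pile 2 (size 59): G(59) = 59 mod 6 = 5
Total Grundy value = XOR of all: 4 XOR 5 = 1

1


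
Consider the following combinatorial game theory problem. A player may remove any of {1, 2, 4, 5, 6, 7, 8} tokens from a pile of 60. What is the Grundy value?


The subtraction set is S = {1, 2, 4, 5, 6, 7, 8}.
G(k) = mex{ G(k - s) : s in S, s <= k }. We compute iteratively: G(0) = 0.
G(1) = mex({0}) = 1
G(2) = mex({0, 1}) = 2
G(3) = mex({1, 2}) = 0
G(4) = mex({0, 2}) = 1
G(5) = mex({0, 1}) = 2
G(6) = mex({0, 1, 2}) = 3
G(7) = mex({0, 1, 2, 3}) = 4
G(8) = mex({0, 1, 2, 3, 4}) = 5
G(9) = mex({0, 1, 2, 4, 5}) = 3
G(10) = mex({0, 1, 2, 3, 5}) = 4
G(11) = mex({0, 1, 2, 3, 4}) = 5
G(12) = mex({1, 2, 3, 4, 5}) = 0
G(13) = mex({0, 2, 3, 4, 5}) = 1
G(14) = mex({0, 1, 3, 4, 5}) = 2
G(15) = mex({1, 2, 3, 4, 5}) = 0
G(16) = mex({0, 2, 3, 4, 5}) = 1
G(17) = mex({0, 1, 3, 4, 5}) = 2
G(18) = mex({0, 1, 2, 4, 5}) = 3
G(19) = mex({0, 1, 2, 3, 5}) = 4
Observe that G(12)..G(19) = 0, 1, 2, 0, 1, 2, 3, 4 repeats G(0)..G(7) = 0, 1, 2, 0, 1, 2, 3, 4.
For k >= max(S) = 8, G(k) is determined by the previous 8 values G(k-8)..G(k-1); a window of 8 consecutive values has recurred shifted by 12, so by induction G(k + 12) = G(k) for all k >= 0: the sequence is periodic from the start with period 12.
One period: G(0..11) = 0, 1, 2, 0, 1, 2, 3, 4, 5, 3, 4, 5.
60 mod 12 = 0, so G(60) = G(0) = 0.

0


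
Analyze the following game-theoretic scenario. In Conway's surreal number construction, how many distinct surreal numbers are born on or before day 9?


Day 0: {|} = 0 is born. Count = 1.
Day n: the number of surreal numbers born by day n is 2^(n+1) - 1.
By day 0: 2^1 - 1 = 1
By day 1: 2^2 - 1 = 3
By day 2: 2^3 - 1 = 7
By day 3: 2^4 - 1 = 15
By day 4: 2^5 - 1 = 31
By day 5: 2^6 - 1 = 63
By day 6: 2^7 - 1 = 127
By day 7: 2^8 - 1 = 255
By day 8: 2^9 - 1 = 511
By day 9: 2^10 - 1 = 1023
By day 9: 1023 surreal numbers.

1023


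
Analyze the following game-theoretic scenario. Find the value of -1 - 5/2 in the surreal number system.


x = -1, y = 5/2
Converting to common denominator: 2
x = -2/2, y = 5/2
x - y = -1 - 5/2 = -7/2

-7/2


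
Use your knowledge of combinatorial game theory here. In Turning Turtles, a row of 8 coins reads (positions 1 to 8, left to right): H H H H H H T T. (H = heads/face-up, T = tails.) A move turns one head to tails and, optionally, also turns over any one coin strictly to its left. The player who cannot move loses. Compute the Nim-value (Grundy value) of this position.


Coins: H H H H H H T T
Key fact: a single head at position k behaves exactly like a Nim heap of size k (turning it to T and optionally flipping a coin at j < k corresponds to moving the heap from k to j, or to 0), and heads combine as a disjunctive sum (two heads at the same place would cancel, matching j XOR j = 0). So the Nim-value is the XOR of the 1-indexed positions of the heads.
Face-up positions (1-indexed): [1, 2, 3, 4, 5, 6]
XOR 0 with 1: 0 XOR 1 = 1
XOR 1 with 2: 1 XOR 2 = 3
XOR 3 with 3: 3 XOR 3 = 0
XOR 0 with 4: 0 XOR 4 = 4
XOR 4 with 5: 4 XOR 5 = 1
XOR 1 with 6: 1 XOR 6 = 7
Nim-value = 7

7


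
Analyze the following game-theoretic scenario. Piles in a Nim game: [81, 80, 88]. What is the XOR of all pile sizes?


We need the XOR (exclusive or) of all pile sizes.
After XOR-ing pile 1 (size 81): 0 XOR 81 = 81
After XOR-ing pile 2 (size 80): 81 XOR 80 = 1
After XOR-ing pile 3 (size 88): 1 XOR 88 = 89
The Nim-value of this position is 89.

89


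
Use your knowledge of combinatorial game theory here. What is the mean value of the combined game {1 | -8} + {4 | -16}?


G1 = {1 | -8}, G2 = {4 | -16}
Each is a switch {a | b} with numbers a > b; its mean value is (a + b)/2, and mean value is additive over game sums: m(G1 + G2) = m(G1) + m(G2).
Mean of G1 = (1 + (-8))/2 = -7/2 = -7/2
Mean of G2 = (4 + (-16))/2 = -12/2 = -6
Mean of G1 + G2 = -7/2 + -6 = -19/2

-19/2


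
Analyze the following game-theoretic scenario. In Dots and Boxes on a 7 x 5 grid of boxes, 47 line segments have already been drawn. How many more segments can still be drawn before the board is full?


Grid: 7 x 5 boxes, i.e. 8 rows and 6 columns of dots.
Horizontal edges: (rows + 1) * cols = 8 * 5 = 40
Vertical edges: rows * (cols + 1) = 7 * 6 = 42
Total edges: 40 + 42 = 82
Edges drawn: 47
Remaining: 82 - 47 = 35

35


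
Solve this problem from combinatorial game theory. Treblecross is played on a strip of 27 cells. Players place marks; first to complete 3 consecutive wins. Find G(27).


Treblecross: place X on empty cells; 3-in-a-row wins.
Playing within two cells of an existing X lets the opponent win at once, so sensible play treats the cells i-2..i+2 around each X as dead. The player left with no safe cell loses, so this is a normal-play take-away game on strips of safe cells.
Placing X at cell i (0-indexed) of a strip of k safe cells leaves independent strips of sizes max(0, i-2) and max(0, k-i-3). Hence G(k) = mex{ G(max(0,i-2)) XOR G(max(0,k-i-3)) : 0 <= i < k }, with G(0) = 0.
G(1): splits (0,0):0^0=0 -> mex({0}) = 1
G(2): splits (0,0):0^0=0 -> mex({0}) = 1
G(3): splits (0,0):0^0=0 -> mex({0}) = 1
G(4): splits (0,1):0^1=1 (0,0):0^0=0 -> mex({0, 1}) = 2
G(5): splits (0,2):0^1=1 (0,1):0^1=1 (0,0):0^0=0 -> mex({0, 1}) = 2
G(6) = mex({1}) = 0
G(7) = mex({0, 1, 2}) = 3
G(8) = mex({0, 1, 2}) = 3
G(9) = mex({0, 2}) = 1
G(10) = mex({0, 2, 3}) = 1
G(11) = mex({0, 3}) = 1
G(12) = mex({1, 3}) = 0
G(13) = mex({0, 1, 2, 3}) = 4
G(14) = mex({0, 1, 2}) = 3
G(15) = mex({0, 1, 2}) = 3
G(16) = mex({0, 1, 2, 4}) = 3
G(17) = mex({0, 1, 3, 4}) = 2
G(18) = mex({0, 1, 3, 4}) = 2
G(19) = mex({0, 1, 3, 5}) = 2
G(20) = mex({0, 1, 2, 3, 5}) = 4
G(21) = mex({0, 1, 2, 3, 5}) = 4
G(22) = mex({1, 2, 6}) = 0
G(23) = mex({0, 1, 2, 3, 4, 6}) = 5
G(24) = mex({0, 1, 2, 3, 4}) = 5
G(25) = mex({0, 1, 3, 4, 7}) = 2
G(26) = mex({0, 1, 3, 4, 5, 7}) = 2
G(27) = mex({0, 1, 3, 5}) = 2
Therefore G(27) = 2.

2


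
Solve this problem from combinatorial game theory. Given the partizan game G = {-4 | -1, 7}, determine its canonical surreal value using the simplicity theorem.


Left options: {-4}, max = -4
Right options: {-1, 7}, min = -1
All options are numbers and max(Left) < min(Right), so by the simplicity theorem the value is the simplest (earliest-born) number strictly between -4 and -1.
Integers -3 through -2 all lie strictly between -4 and -1.
Among integers, the simplest (lowest birthday = smallest |n|; 0 is born on day 0, +-n on day n) is -2.
No non-integer in the interval can be simpler: if x is a non-integer in the interval, then floor(x) or ceil(x) also lies in the interval (the interval contains an integer), and both are proper prefixes of x's sign expansion, i.e. born earlier. So the game value is -2.
Game value = -2

-2


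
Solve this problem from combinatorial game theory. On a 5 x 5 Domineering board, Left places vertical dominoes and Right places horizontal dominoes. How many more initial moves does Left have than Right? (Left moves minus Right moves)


Board is 5 x 5 (rows x cols).
Left (vertical) placements: (rows-1) * cols = 4 * 5 = 20
Right (horizontal) placements: rows * (cols-1) = 5 * 4 = 20
Advantage = Left - Right = 20 - 20 = 0

0


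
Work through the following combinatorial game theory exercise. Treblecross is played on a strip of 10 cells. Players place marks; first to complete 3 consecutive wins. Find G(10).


Treblecross: place X on empty cells; 3-in-a-row wins.
Playing within two cells of an existing X lets the opponent win at once, so sensible play treats the cells i-2..i+2 around each X as dead. The player left with no safe cell loses, so this is a normal-play take-away game on strips of safe cells.
Placing X at cell i (0-indexed) of a strip of k safe cells leaves independent strips of sizes max(0, i-2) and max(0, k-i-3). Hence G(k) = mex{ G(max(0,i-2)) XOR G(max(0,k-i-3)) : 0 <= i < k }, with G(0) = 0.
G(1): splits (0,0):0^0=0 -> mex({0}) = 1
G(2): splits (0,0):0^0=0 -> mex({0}) = 1
G(3): splits (0,0):0^0=0 -> mex({0}) = 1
G(4): splits (0,1):0^1=1 (0,0):0^0=0 -> mex({0, 1}) = 2
G(5): splits (0,2):0^1=1 (0,1):0^1=1 (0,0):0^0=0 -> mex({0, 1}) = 2
G(6) = mex({1}) = 0
G(7) = mex({0, 1, 2}) = 3
G(8) = mex({0, 1, 2}) = 3
G(9) = mex({0, 2}) = 1
G(10) = mex({0, 2, 3}) = 1
Therefore G(10) = 1.

1


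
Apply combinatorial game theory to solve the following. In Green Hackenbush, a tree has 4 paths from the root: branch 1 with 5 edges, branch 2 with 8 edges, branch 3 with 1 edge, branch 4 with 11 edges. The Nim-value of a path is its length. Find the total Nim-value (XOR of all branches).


The tree has 4 branches from the ground vertex.
In Green Hackenbush, the Nim-value of a simple path of length k is k.
Branch 1: length 5, Nim-value = 5
Branch 2: length 8, Nim-value = 8
Branch 3: length 1, Nim-value = 1
Branch 4: length 11, Nim-value = 11
Total Nim-value = XOR of all branch values:
0 XOR 5 = 5
5 XOR 8 = 13
13 XOR 1 = 12
12 XOR 11 = 7
Nim-value of the tree = 7

7


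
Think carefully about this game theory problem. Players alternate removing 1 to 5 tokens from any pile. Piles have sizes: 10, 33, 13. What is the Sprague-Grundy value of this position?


Subtraction set: {1, 2, 3, 4, 5}
For this subtraction set, G(n) = n mod 6 (period = max + 1 = 6).
Pile 1 (size 10): G(10) = 10 mod 6 = 4
Pile 2 (size 33): G(33) = 33 mod 6 = 3
Pile 3 (size 13): G(13) = 13 mod 6 = 1
Total Grundy value = XOR of all: 4 XOR 3 XOR 1 = 6

6


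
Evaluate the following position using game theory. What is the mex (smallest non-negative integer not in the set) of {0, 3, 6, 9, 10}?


Set = {0, 3, 6, 9, 10}
0 is in the set.
1 is NOT in the set. This is the mex.
mex = 1

1


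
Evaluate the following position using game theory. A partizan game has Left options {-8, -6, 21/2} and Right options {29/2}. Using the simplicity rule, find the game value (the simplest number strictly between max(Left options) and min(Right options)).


Left options: {-8, -6, 21/2}, max = 21/2
Right options: {29/2}, min = 29/2
All options are numbers and max(Left) < min(Right), so by the simplicity theorem the value is the simplest (earliest-born) number strictly between 21/2 and 29/2.
Integers 11 through 14 all lie strictly between 21/2 and 29/2.
Among integers, the simplest (lowest birthday = smallest |n|; 0 is born on day 0, +-n on day n) is 11.
No non-integer in the interval can be simpler: if x is a non-integer in the interval, then floor(x) or ceil(x) also lies in the interval (the interval contains an integer), and both are proper prefixes of x's sign expansion, i.e. born earlier. So the game value is 11.
Game value = 11

11


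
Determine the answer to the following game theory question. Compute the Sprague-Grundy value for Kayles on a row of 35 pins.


Kayles: a move removes 1 or 2 adjacent pins from a contiguous row.
Removing pins from a row of k leaves two independent rows (a, b) with a + b = k - 1 (one pin) or a + b = k - 2 (two pins); an end removal gives a = 0.
By Sprague-Grundy, G(k) = mex{ G(a) XOR G(b) } over all these splits. G(0) = 0.
G(1): splits (0,0):0^0=0 -> mex({0}) = 1
G(2): splits (0,1):0^1=1 (0,0):0^0=0 -> mex({0, 1}) = 2
G(3): splits (0,2):0^2=2 (1,1):1^1=0 (0,1):0^1=1 -> mex({0, 1, 2}) = 3
G(4): splits (0,3):0^3=3 (1,2):1^2=3 (0,2):0^2=2 (1,1):1^1=0 -> mex({0, 2, 3}) = 1
G(5): splits (0,4):0^1=1 (1,3):1^3=2 (2,2):2^2=0 (0,3):0^3=3 (1,2):1^2=3 -> mex({0, 1, 2, 3}) = 4
G(6) = mex({0, 1, 2, 4}) = 3
G(7) = mex({0, 1, 3, 4, 5}) = 2
G(8) = mex({0, 2, 3, 5, 6}) = 1
G(9) = mex({0, 1, 2, 3, 6, 7}) = 4
G(10) = mex({0, 1, 3, 4, 5, 7}) = 2
G(11) = mex({0, 1, 2, 3, 4, 5}) = 6
G(12) = mex({0, 1, 2, 3, 5, 6, 7}) = 4
G(13) = mex({0, 2, 3, 4, 6, 7}) = 1
G(14) = mex({0, 1, 4, 5, 6, 7}) = 2
G(15) = mex({0, 1, 2, 3, 4, 5, 6}) = 7
G(16) = mex({0, 2, 3, 5, 6, 7}) = 1
G(17) = mex({0, 1, 2, 3, 5, 6, 7}) = 4
G(18) = mex({0, 1, 2, 4, 5, 6}) = 3
G(19) = mex({0, 1, 3, 4, 5, 7}) = 2
G(20) = mex({0, 2, 3, 4, 5, 6, 7}) = 1
G(21) = mex({0, 1, 2, 3, 5, 6, 7}) = 4
G(22) = mex({0, 1, 2, 3, 4, 5, 7}) = 6
G(23) = mex({0, 1, 2, 3, 4, 5, 6}) = 7
G(24) = mex({0, 1, 2, 3, 5, 6, 7}) = 4
G(25) = mex({0, 2, 3, 4, 6, 7}) = 1
G(26) = mex({0, 1, 3, 4, 5, 6, 7}) = 2
G(27) = mex({0, 1, 2, 3, 4, 5, 6, 7}) = 8
G(28) = mex({0, 1, 2, 3, 4, 6, 7, 8}) = 5
G(29) = mex({0, 1, 2, 3, 5, 6, 7, 8, 9}) = 4
G(30) = mex({0, 1, 2, 3, 4, 5, 6, 9, 10}) = 7
G(31) = mex({0, 1, 3, 4, 5, 7, 10, 11}) = 2
G(32) = mex({0, 2, 3, 4, 5, 6, 7, 9, 11}) = 1
G(33) = mex({0, 1, 2, 3, 4, 5, 6, 7, 9, 12}) = 8
G(34) = mex({0, 1, 2, 3, 4, 5, 7, 8, 11, 12}) = 6
G(35) = mex({0, 1, 2, 3, 4, 5, 6, 8, 9, 10, 11}) = 7
Therefore G(35) = 7.

7


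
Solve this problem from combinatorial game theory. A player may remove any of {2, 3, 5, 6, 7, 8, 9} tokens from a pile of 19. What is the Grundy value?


The subtraction set is S = {2, 3, 5, 6, 7, 8, 9}.
G(k) = mex{ G(k - s) : s in S, s <= k }. We compute iteratively: G(0) = 0.
G(1) = mex({}) = 0
G(2) = mex({0}) = 1
G(3) = mex({0}) = 1
G(4) = mex({0, 1}) = 2
G(5) = mex({0, 1}) = 2
G(6) = mex({0, 1, 2}) = 3
G(7) = mex({0, 1, 2}) = 3
G(8) = mex({0, 1, 2, 3}) = 4
G(9) = mex({0, 1, 2, 3}) = 4
G(10) = mex({0, 1, 2, 3, 4}) = 5
G(11) = mex({1, 2, 3, 4}) = 0
G(12) = mex({1, 2, 3, 4, 5}) = 0
G(13) = mex({0, 2, 3, 4, 5}) = 1
G(14) = mex({0, 2, 3, 4}) = 1
G(15) = mex({0, 1, 3, 4, 5}) = 2
G(16) = mex({0, 1, 3, 4, 5}) = 2
G(17) = mex({0, 1, 2, 4, 5}) = 3
G(18) = mex({0, 1, 2, 4, 5}) = 3
G(19) = mex({0, 1, 2, 3, 5}) = 4
Therefore G(19) = 4.

4


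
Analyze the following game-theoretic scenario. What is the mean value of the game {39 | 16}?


Game = {39 | 16}, a switch {a | b} with numbers a > b.
Its thermograph has left wall a - t and right wall b + t, which meet at t = (a - b)/2, where both equal (a + b)/2. So the mast (mean value) is at (a + b)/2.
Mean = (39 + (16))/2 = 55/2 = 55/2

55/2


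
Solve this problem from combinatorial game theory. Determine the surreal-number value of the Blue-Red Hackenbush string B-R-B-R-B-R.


Edges (from ground): B-R-B-R-B-R
By Berlekamp's sign-expansion rule, a Blue-Red Hackenbush stalk has the value of the surreal number whose sign sequence is the edge sequence with B -> + and R -> -.
Sign sequence: +-+-+-
Trace the sign expansion in the surreal number tree, starting from 0:
Edge 1: B (sign +) -> bounds (0, +inf), value = 1
Edge 2: R (sign -) -> bounds (0, 1), value = 1/2
Edge 3: B (sign +) -> bounds (1/2, 1), value = 3/4
Edge 4: R (sign -) -> bounds (1/2, 3/4), value = 5/8
Edge 5: B (sign +) -> bounds (5/8, 3/4), value = 11/16
Edge 6: R (sign -) -> bounds (5/8, 11/16), value = 21/32
Game value = 21/32

21/32


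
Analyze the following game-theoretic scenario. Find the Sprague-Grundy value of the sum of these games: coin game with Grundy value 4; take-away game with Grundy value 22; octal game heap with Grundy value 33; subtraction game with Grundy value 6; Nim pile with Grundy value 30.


By the Sprague-Grundy theorem, the Grundy value of a sum of games is the XOR of individual Grundy values.
coin game: Grundy value = 4. Running XOR: 0 XOR 4 = 4
take-away game: Grundy value = 22. Running XOR: 4 XOR 22 = 18
octal game heap: Grundy value = 33. Running XOR: 18 XOR 33 = 51
subtraction game: Grundy value = 6. Running XOR: 51 XOR 6 = 53
Nim pile: Grundy value = 30. Running XOR: 53 XOR 30 = 43
The combined Grundy value is 43.

43


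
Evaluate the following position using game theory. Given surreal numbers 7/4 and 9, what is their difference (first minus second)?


x = 7/4, y = 9
Converting to common denominator: 4
x = 7/4, y = 36/4
x - y = 7/4 - 9 = -29/4

-29/4


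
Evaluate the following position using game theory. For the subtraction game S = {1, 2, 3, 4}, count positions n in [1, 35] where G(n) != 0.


Subtraction set S = {1, 2, 3, 4}, so G(n) = n mod 5.
G(n) = 0 when n is a multiple of 5.
Multiples of 5 in [1, 35]: 7
N-positions (nonzero Grundy) = 35 - 7 = 28

28


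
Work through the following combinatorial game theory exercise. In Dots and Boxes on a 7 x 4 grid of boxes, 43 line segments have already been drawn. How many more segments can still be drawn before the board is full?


Grid: 7 x 4 boxes, i.e. 8 rows and 5 columns of dots.
Horizontal edges: (rows + 1) * cols = 8 * 4 = 32
Vertical edges: rows * (cols + 1) = 7 * 5 = 35
Total edges: 32 + 35 = 67
Edges drawn: 43
Remaining: 67 - 43 = 24

24


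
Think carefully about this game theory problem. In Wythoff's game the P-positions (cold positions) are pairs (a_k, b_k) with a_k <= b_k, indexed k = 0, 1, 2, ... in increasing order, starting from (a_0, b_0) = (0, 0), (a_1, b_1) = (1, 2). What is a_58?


By Wythoff's theorem, a_k = floor(k * phi) and b_k = floor(k * phi^2) = a_k + k, where phi = (1 + sqrt(5))/2 is the golden ratio.
phi = (1 + sqrt(5))/2 = 1.618034
k = 58
k * phi = 58 * 1.618034 = 93.845971
a_58 = floor(k * phi) = 93

93


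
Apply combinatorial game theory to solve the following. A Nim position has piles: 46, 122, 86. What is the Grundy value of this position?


We need the XOR (exclusive or) of all pile sizes.
After XOR-ing pile 1 (size 46): 0 XOR 46 = 46
After XOR-ing pile 2 (size 122): 46 XOR 122 = 84
After XOR-ing pile 3 (size 86): 84 XOR 86 = 2
The Nim-value of this position is 2.

2


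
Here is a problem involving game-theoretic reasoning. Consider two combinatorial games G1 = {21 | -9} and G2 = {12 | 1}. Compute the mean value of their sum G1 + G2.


G1 = {21 | -9}, G2 = {12 | 1}
Each is a switch {a | b} with numbers a > b; its mean value is (a + b)/2, and mean value is additive over game sums: m(G1 + G2) = m(G1) + m(G2).
Mean of G1 = (21 + (-9))/2 = 12/2 = 6
Mean of G2 = (12 + (1))/2 = 13/2 = 13/2
Mean of G1 + G2 = 6 + 13/2 = 25/2

25/2


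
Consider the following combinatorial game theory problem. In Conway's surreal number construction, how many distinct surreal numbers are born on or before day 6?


Day 0: {|} = 0 is born. Count = 1.
Day n: the number of surreal numbers born by day n is 2^(n+1) - 1.
By day 0: 2^1 - 1 = 1
By day 1: 2^2 - 1 = 3
By day 2: 2^3 - 1 = 7
By day 3: 2^4 - 1 = 15
By day 4: 2^5 - 1 = 31
By day 5: 2^6 - 1 = 63
By day 6: 2^7 - 1 = 127
By day 6: 127 surreal numbers.

127


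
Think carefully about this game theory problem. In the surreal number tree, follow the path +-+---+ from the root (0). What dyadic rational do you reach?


Sign expansion: +-+---+
Rule: track bounds (lo, hi), initially (-inf, +inf). On '+', the current value becomes lo and we move to the simplest number in (value, hi): value + 1 if hi = +inf, otherwise the midpoint (value + hi)/2. On '-', the current value becomes hi and we move to value - 1 if lo = -inf, otherwise the midpoint (lo + value)/2.
Start at 0.
Step 1: sign = +, move right. Bounds: (0, +inf). Value = 1
Step 2: sign = -, move left. Bounds: (0, 1). Value = 1/2
Step 3: sign = +, move right. Bounds: (1/2, 1). Value = 3/4
Step 4: sign = -, move left. Bounds: (1/2, 3/4). Value = 5/8
Step 5: sign = -, move left. Bounds: (1/2, 5/8). Value = 9/16
Step 6: sign = -, move left. Bounds: (1/2, 9/16). Value = 17/32
Step 7: sign = +, move right. Bounds: (17/32, 9/16). Value = 35/64
The surreal number with sign expansion +-+---+ is 35/64.

35/64


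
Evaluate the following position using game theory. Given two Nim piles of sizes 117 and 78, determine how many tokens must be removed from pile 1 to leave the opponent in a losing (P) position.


Piles: 117 and 78
Current XOR: 117 XOR 78 = 59 (non-zero, so this is an N-position).
To make the XOR zero, we need to find a move that balances the piles.
For pile 1 (size 117): target = 117 XOR 59 = 78
We reduce pile 1 from 117 to 78.
Tokens removed: 117 - 78 = 39
Verification: 78 XOR 78 = 0

39


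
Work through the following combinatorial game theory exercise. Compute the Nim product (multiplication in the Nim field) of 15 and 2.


Nim multiplication is bilinear over XOR: (u XOR v) * w = (u*w) XOR (v*w).
So we split each operand into its bit components and XOR the pairwise Nim products.
15 = 1 + 2 + 4 + 8 (as XOR of powers of 2).
2 = 2 (as XOR of powers of 2).
Using the standard Nim-product table on single bits:
  2*2 = 3,   2*4 = 8,   2*8 = 12,
  4*4 = 6,   4*8 = 11,  8*8 = 13,
and  1*x = x (identity), k*l = l*k (commutative).
Pairwise Nim products:
  1 * 2 = 2
  2 * 2 = 3
  4 * 2 = 8
  8 * 2 = 12
XOR them: 2 XOR 3 XOR 8 XOR 12 = 5.
Result: 15 * 2 = 5 (in Nim).

5


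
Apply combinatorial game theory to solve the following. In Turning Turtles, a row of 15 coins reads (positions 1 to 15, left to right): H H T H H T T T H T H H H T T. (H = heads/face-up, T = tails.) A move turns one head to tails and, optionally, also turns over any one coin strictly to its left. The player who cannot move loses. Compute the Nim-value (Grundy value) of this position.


Coins: H H T H H T T T H T H H H T T
Key fact: a single head at position k behaves exactly like a Nim heap of size k (turning it to T and optionally flipping a coin at j < k corresponds to moving the heap from k to j, or to 0), and heads combine as a disjunctive sum (two heads at the same place would cancel, matching j XOR j = 0). So the Nim-value is the XOR of the 1-indexed positions of the heads.
Face-up positions (1-indexed): [1, 2, 4, 5, 9, 11, 12, 13]
XOR 0 with 1: 0 XOR 1 = 1
XOR 1 with 2: 1 XOR 2 = 3
XOR 3 with 4: 3 XOR 4 = 7
XOR 7 with 5: 7 XOR 5 = 2
XOR 2 with 9: 2 XOR 9 = 11
XOR 11 with 11: 11 XOR 11 = 0
XOR 0 with 12: 0 XOR 12 = 12
XOR 12 with 13: 12 XOR 13 = 1
Nim-value = 1

1


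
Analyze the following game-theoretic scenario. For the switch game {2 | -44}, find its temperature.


The game is {2 | -44}, a switch {a | b} with numbers a > b.
Cooling {a | b} by t gives {a - t | b + t}, which stops being hot when a - t = b + t, i.e. at t = (a - b)/2. So the temperature of a switch is (a - b)/2.
Temperature = (Left option - Right option) / 2
= (2 - (-44)) / 2
= 46 / 2
= 23

23


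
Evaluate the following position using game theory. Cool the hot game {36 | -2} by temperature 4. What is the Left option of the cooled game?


Original game: {36 | -2} (a switch {a | b} with a > b).
Cooling by t (for t below the temperature (a - b)/2 = 19) taxes each move by t: {a | b} cooled by t is {a - t | b + t}.
Cooling amount: t = 4
Cooled Left option: 36 - 4 = 32
Cooled Right option: -2 + 4 = 2
Cooled game: {32 | 2}
Left option = 32

32


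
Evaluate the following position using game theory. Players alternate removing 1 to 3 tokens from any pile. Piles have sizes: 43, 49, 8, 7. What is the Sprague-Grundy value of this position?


Subtraction set: {1, 2, 3}
For this subtraction set, G(n) = n mod 4 (period = max + 1 = 4).
Pile 1 (size 43): G(43) = 43 mod 4 = 3
Pile 2 (size 49): G(49) = 49 mod 4 = 1
Pile 3 (size 8): G(8) = 8 mod 4 = 0
Pile 4 (size 7): G(7) = 7 mod 4 = 3
Total Grundy value = XOR of all: 3 XOR 1 XOR 0 XOR 3 = 1

1


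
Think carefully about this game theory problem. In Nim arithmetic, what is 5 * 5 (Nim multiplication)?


Nim multiplication is bilinear over XOR: (u XOR v) * w = (u*w) XOR (v*w).
So we split each operand into its bit components and XOR the pairwise Nim products.
5 = 1 + 4 (as XOR of powers of 2).
5 = 1 + 4 (as XOR of powers of 2).
Using the standard Nim-product table on single bits:
  2*2 = 3,   2*4 = 8,   2*8 = 12,
  4*4 = 6,   4*8 = 11,  8*8 = 13,
and  1*x = x (identity), k*l = l*k (commutative).
Pairwise Nim products:
  1 * 1 = 1
  1 * 4 = 4
  4 * 1 = 4
  4 * 4 = 6
XOR them: 1 XOR 4 XOR 4 XOR 6 = 7.
Result: 5 * 5 = 7 (in Nim).

7


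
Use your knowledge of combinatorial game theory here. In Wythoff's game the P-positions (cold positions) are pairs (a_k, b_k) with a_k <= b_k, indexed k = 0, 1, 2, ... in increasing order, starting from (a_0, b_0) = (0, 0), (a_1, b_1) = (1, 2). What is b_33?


By Wythoff's theorem, a_k = floor(k * phi) and b_k = floor(k * phi^2) = a_k + k, where phi = (1 + sqrt(5))/2 is the golden ratio.
phi = (1 + sqrt(5))/2 = 1.618034
phi^2 = phi + 1 = 2.618034
k = 33
k * phi^2 = 33 * 2.618034 = 86.395122
b_33 = floor(k * phi^2) = 86 (check: a_33 + k = 53 + 33 = 86)

86


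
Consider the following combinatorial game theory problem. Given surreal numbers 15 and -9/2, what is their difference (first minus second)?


x = 15, y = -9/2
Converting to common denominator: 2
x = 30/2, y = -9/2
x - y = 15 - -9/2 = 39/2

39/2


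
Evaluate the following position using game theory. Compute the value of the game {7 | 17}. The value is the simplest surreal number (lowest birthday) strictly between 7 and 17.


Left options: {7}, max = 7
Right options: {17}, min = 17
All options are numbers and max(Left) < min(Right), so by the simplicity theorem the value is the simplest (earliest-born) number strictly between 7 and 17.
Integers 8 through 16 all lie strictly between 7 and 17.
Among integers, the simplest (lowest birthday = smallest |n|; 0 is born on day 0, +-n on day n) is 8.
No non-integer in the interval can be simpler: if x is a non-integer in the interval, then floor(x) or ceil(x) also lies in the interval (the interval contains an integer), and both are proper prefixes of x's sign expansion, i.e. born earlier. So the game value is 8.
Game value = 8

8


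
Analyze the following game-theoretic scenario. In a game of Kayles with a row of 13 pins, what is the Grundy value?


Kayles: a move removes 1 or 2 adjacent pins from a contiguous row.
Removing pins from a row of k leaves two independent rows (a, b) with a + b = k - 1 (one pin) or a + b = k - 2 (two pins); an end removal gives a = 0.
By Sprague-Grundy, G(k) = mex{ G(a) XOR G(b) } over all these splits. G(0) = 0.
G(1): splits (0,0):0^0=0 -> mex({0}) = 1
G(2): splits (0,1):0^1=1 (0,0):0^0=0 -> mex({0, 1}) = 2
G(3): splits (0,2):0^2=2 (1,1):1^1=0 (0,1):0^1=1 -> mex({0, 1, 2}) = 3
G(4): splits (0,3):0^3=3 (1,2):1^2=3 (0,2):0^2=2 (1,1):1^1=0 -> mex({0, 2, 3}) = 1
G(5): splits (0,4):0^1=1 (1,3):1^3=2 (2,2):2^2=0 (0,3):0^3=3 (1,2):1^2=3 -> mex({0, 1, 2, 3}) = 4
G(6) = mex({0, 1, 2, 4}) = 3
G(7) = mex({0, 1, 3, 4, 5}) = 2
G(8) = mex({0, 2, 3, 5, 6}) = 1
G(9) = mex({0, 1, 2, 3, 6, 7}) = 4
G(10) = mex({0, 1, 3, 4, 5, 7}) = 2
G(11) = mex({0, 1, 2, 3, 4, 5}) = 6
G(12) = mex({0, 1, 2, 3, 5, 6, 7}) = 4
G(13) = mex({0, 2, 3, 4, 6, 7}) = 1
Therefore G(13) = 1.

1


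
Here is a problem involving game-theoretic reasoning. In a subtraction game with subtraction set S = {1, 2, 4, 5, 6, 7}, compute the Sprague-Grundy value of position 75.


The subtraction set is S = {1, 2, 4, 5, 6, 7}.
G(k) = mex{ G(k - s) : s in S, s <= k }. We compute iteratively: G(0) = 0.
G(1) = mex({0}) = 1
G(2) = mex({0, 1}) = 2
G(3) = mex({1, 2}) = 0
G(4) = mex({0, 2}) = 1
G(5) = mex({0, 1}) = 2
G(6) = mex({0, 1, 2}) = 3
G(7) = mex({0, 1, 2, 3}) = 4
G(8) = mex({0, 1, 2, 3, 4}) = 5
G(9) = mex({0, 1, 2, 4, 5}) = 3
G(10) = mex({0, 1, 2, 3, 5}) = 4
G(11) = mex({1, 2, 3, 4}) = 0
G(12) = mex({0, 2, 3, 4, 5}) = 1
G(13) = mex({0, 1, 3, 4, 5}) = 2
G(14) = mex({1, 2, 3, 4, 5}) = 0
G(15) = mex({0, 2, 3, 4, 5}) = 1
G(16) = mex({0, 1, 3, 4}) = 2
G(17) = mex({0, 1, 2, 4}) = 3
Observe that G(11)..G(17) = 0, 1, 2, 0, 1, 2, 3 repeats G(0)..G(6) = 0, 1, 2, 0, 1, 2, 3.
For k >= max(S) = 7, G(k) is determined by the previous 7 values G(k-7)..G(k-1); a window of 7 consecutive values has recurred shifted by 11, so by induction G(k + 11) = G(k) for all k >= 0: the sequence is periodic from the start with period 11.
One period: G(0..10) = 0, 1, 2, 0, 1, 2, 3, 4, 5, 3, 4.
75 mod 11 = 9, so G(75) = G(9) = 3.

3


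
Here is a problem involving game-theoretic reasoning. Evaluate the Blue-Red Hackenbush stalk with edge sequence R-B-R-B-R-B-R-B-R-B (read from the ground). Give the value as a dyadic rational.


Edges (from ground): R-B-R-B-R-B-R-B-R-B
By Berlekamp's sign-expansion rule, a Blue-Red Hackenbush stalk has the value of the surreal number whose sign sequence is the edge sequence with B -> + and R -> -.
Sign sequence: -+-+-+-+-+
Trace the sign expansion in the surreal number tree, starting from 0:
Edge 1: R (sign -) -> bounds (-inf, 0), value = -1
Edge 2: B (sign +) -> bounds (-1, 0), value = -1/2
Edge 3: R (sign -) -> bounds (-1, -1/2), value = -3/4
Edge 4: B (sign +) -> bounds (-3/4, -1/2), value = -5/8
Edge 5: R (sign -) -> bounds (-3/4, -5/8), value = -11/16
Edge 6: B (sign +) -> bounds (-11/16, -5/8), value = -21/32
Edge 7: R (sign -) -> bounds (-11/16, -21/32), value = -43/64
Edge 8: B (sign +) -> bounds (-43/64, -21/32), value = -85/128
Edge 9: R (sign -) -> bounds (-43/64, -85/128), value = -171/256
Edge 10: B (sign +) -> bounds (-171/256, -85/128), value = -341/512
Game value = -341/512

-341/512


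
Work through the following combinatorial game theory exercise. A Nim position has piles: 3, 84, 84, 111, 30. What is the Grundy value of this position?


We need the XOR (exclusive or) of all pile sizes.
After XOR-ing pile 1 (size 3): 0 XOR 3 = 3
After XOR-ing pile 2 (size 84): 3 XOR 84 = 87
After XOR-ing pile 3 (size 84): 87 XOR 84 = 3
After XOR-ing pile 4 (size 111): 3 XOR 111 = 108
After XOR-ing pile 5 (size 30): 108 XOR 30 = 114
The Nim-value of this position is 114.

114
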